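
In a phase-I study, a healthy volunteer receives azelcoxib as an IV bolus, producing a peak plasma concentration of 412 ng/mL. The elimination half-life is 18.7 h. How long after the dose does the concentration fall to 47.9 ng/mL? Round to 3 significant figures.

58.1 hours

k = ln 2 / 18.7 = 0.03707 h⁻¹
C(t) = C₀ e^(−kt)  ⇒  t = ln(C₀/C) / k
t = ln(412/47.9) / 0.03707 = 2.152 / 0.03707 ≈ 58.1 hours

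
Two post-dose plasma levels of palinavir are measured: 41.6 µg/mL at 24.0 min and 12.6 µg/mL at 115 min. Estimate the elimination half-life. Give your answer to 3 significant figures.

52.8 minutes

k = ln(C₁/C₂) / (t₂ − t₁) = ln(41.6/12.6) / (115 − 24.0)
  = 1.194 / 91.00 = 0.01313 min⁻¹
t½ = ln 2 / k = ln 2 / 0.01313 ≈ 52.8 minutes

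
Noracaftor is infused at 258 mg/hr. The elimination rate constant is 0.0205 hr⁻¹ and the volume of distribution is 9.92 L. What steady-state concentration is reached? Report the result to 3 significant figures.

CL = k · V = 0.0205 × 9.92 = 0.2034 L/hr
Css = rate / CL = 258 / 0.2034 ≈ 1270 mg/L

1270 mg/L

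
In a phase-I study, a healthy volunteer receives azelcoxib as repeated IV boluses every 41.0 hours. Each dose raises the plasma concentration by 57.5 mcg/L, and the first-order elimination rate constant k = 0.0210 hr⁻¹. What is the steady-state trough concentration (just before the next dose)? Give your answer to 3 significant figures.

42.1 mcg/L

Fraction remaining after one interval: e^(−kτ) = e^(−0.02100 × 41.0) = 0.4227
R = 1 / (1 − 0.4227) = 1.732
Css,max = 57.5 × 1.732 = 99.61 mcg/L
Css,min = Css,max × e^(−kτ) = 99.61 × 0.4227 ≈ 42.1 mcg/L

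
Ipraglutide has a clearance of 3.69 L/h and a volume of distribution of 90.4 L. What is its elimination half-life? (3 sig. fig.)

17.0 hours

k = CL / V = 3.69 / 90.4 = 0.04082 h⁻¹
t½ = ln 2 / k = ln 2 / 0.04082 ≈ 17.0 hours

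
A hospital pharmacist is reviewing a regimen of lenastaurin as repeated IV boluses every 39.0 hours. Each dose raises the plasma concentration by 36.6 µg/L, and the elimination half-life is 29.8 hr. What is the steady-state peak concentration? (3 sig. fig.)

61.4 µg/L

k = ln 2 / 29.8 = 0.02326 hr⁻¹
Fraction remaining after one interval: e^(−kτ) = e^(−0.02326 × 39.0) = 0.4037
R = 1 / (1 − 0.4037) = 1.677
Css,max = 36.6 × 1.677 ≈ 61.4 µg/L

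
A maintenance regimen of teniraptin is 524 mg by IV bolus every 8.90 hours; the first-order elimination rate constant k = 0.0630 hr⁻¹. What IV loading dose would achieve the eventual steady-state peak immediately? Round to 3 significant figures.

1220 mg

Accumulation ratio R = 1 / (1 − e^(−kτ)) = 1 / (1 − e^(−0.06300×8.90)) = 1 / (1 − 0.5708) = 2.330
Loading dose = maintenance dose × R = 524 × 2.330 ≈ 1220 mg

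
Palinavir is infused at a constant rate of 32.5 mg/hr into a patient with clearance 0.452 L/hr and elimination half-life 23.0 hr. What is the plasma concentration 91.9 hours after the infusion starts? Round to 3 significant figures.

67.4 mg/L

Css = rate / CL = 32.5 / 0.452 = 71.90 mg/L
k = ln 2 / 23.0 = 0.03014 hr⁻¹
C(t) = Css (1 − e^(−kt)) = 71.90 × (1 − e^(−2.770)) = 71.90 × 0.9373 ≈ 67.4 mg/L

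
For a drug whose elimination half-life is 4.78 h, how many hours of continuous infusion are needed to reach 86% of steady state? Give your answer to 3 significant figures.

13.6 hours

k = ln 2 / 4.78 = 0.1450 h⁻¹
f = 1 − e^(−kt)  ⇒  t = −ln(1 − f) / k
t = −ln(1 − 0.86) / 0.1450 = 1.966 / 0.1450 ≈ 13.6 hours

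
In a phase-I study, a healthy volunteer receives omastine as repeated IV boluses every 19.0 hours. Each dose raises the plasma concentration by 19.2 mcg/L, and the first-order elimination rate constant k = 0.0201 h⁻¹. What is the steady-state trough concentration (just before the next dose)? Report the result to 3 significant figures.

Fraction remaining after one interval: e^(−kτ) = e^(−0.02010 × 19.0) = 0.6826
R = 1 / (1 − 0.6826) = 3.150
Css,max = 19.2 × 3.150 = 60.48 mcg/L
Css,min = Css,max × e^(−kτ) = 60.48 × 0.6826 ≈ 41.3 mcg/L

41.3 mcg/L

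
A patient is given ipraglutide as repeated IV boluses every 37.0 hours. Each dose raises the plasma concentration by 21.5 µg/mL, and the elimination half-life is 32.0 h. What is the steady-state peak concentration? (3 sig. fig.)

k = ln 2 / 32.0 = 0.02166 h⁻¹
Fraction remaining after one interval: e^(−kτ) = e^(−0.02166 × 37.0) = 0.4487
R = 1 / (1 − 0.4487) = 1.814
Css,max = 21.5 × 1.814 ≈ 39.0 µg/mL

39.0 µg/mL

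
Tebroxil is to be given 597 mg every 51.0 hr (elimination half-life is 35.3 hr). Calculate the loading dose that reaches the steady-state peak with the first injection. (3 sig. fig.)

k = ln 2 / 35.3 = 0.01964 hr⁻¹
Accumulation ratio R = 1 / (1 − e^(−kτ)) = 1 / (1 − e^(−0.01964×51.0)) = 1 / (1 − 0.3674) = 1.581
Loading dose = maintenance dose × R = 597 × 1.581 ≈ 944 mg

944 mg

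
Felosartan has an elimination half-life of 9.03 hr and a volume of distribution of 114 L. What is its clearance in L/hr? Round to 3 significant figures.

8.75 L/hr

k = ln 2 / t½ = ln 2 / 9.03 = 0.07676 hr⁻¹
CL = k · V = 0.07676 × 114 ≈ 8.75 L/hr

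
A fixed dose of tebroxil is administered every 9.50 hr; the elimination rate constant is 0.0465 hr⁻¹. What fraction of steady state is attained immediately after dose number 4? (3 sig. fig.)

f_n = 1 − e^(−nkτ) = 1 − e^(−4 × 0.04650 × 9.50) = 1 − e^(−1.767) = 1 − 0.1708 ≈ 0.829

0.829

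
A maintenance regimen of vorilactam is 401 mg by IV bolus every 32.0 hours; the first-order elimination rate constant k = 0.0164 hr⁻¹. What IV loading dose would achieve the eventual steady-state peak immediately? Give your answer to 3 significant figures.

Accumulation ratio R = 1 / (1 − e^(−kτ)) = 1 / (1 − e^(−0.01640×32.0)) = 1 / (1 − 0.5917) = 2.449
Loading dose = maintenance dose × R = 401 × 2.449 ≈ 982 mg

982 mg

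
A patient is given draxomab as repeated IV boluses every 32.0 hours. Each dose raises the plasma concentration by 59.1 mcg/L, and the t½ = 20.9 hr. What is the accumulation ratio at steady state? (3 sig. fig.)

k = ln 2 / 20.9 = 0.03316 hr⁻¹
Fraction remaining after one interval: e^(−kτ) = e^(−0.03316 × 32.0) = 0.3460
R = 1 / (1 − 0.3460) = 1 / 0.6540 ≈ 1.53

1.53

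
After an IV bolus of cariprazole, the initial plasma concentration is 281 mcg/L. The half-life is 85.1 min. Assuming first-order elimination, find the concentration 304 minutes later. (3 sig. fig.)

23.6 mcg/L

k = ln 2 / 85.1 = 0.008145 min⁻¹
304 min is 3.572 half-lives, so C = 281 × (1/2)^3.572 = 281 × 0.08407 ≈ 23.6 mcg/L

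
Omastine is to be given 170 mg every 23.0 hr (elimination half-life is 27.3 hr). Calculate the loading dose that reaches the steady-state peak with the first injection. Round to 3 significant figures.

384 mg

k = ln 2 / 27.3 = 0.02539 hr⁻¹
Accumulation ratio R = 1 / (1 − e^(−kτ)) = 1 / (1 − e^(−0.02539×23.0)) = 1 / (1 − 0.5577) = 2.261
Loading dose = maintenance dose × R = 170 × 2.261 ≈ 384 mg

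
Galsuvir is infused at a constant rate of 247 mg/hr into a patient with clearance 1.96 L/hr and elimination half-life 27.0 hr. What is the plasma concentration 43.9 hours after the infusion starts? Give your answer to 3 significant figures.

Css = rate / CL = 247 / 1.96 = 126.0 mg/L
k = ln 2 / 27.0 = 0.02567 hr⁻¹
C(t) = Css (1 − e^(−kt)) = 126.0 × (1 − e^(−1.127)) = 126.0 × 0.6760 ≈ 85.2 mg/L

85.2 mg/L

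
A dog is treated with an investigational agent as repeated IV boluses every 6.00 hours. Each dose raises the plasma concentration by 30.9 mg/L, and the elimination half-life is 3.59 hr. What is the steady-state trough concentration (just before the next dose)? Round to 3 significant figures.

k = ln 2 / 3.59 = 0.1931 hr⁻¹
Fraction remaining after one interval: e^(−kτ) = e^(−0.1931 × 6.00) = 0.3140
R = 1 / (1 − 0.3140) = 1.458
Css,max = 30.9 × 1.458 = 45.04 mg/L
Css,min = Css,max × e^(−kτ) = 45.04 × 0.3140 ≈ 14.1 mg/L

14.1 mg/L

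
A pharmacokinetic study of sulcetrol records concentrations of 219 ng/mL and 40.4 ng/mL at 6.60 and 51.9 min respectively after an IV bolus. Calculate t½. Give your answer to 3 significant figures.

18.6 minutes

k = ln(C₁/C₂) / (t₂ − t₁) = ln(219/40.4) / (51.9 − 6.60)
  = 1.690 / 45.30 = 0.03731 min⁻¹
t½ = ln 2 / k = ln 2 / 0.03731 ≈ 18.6 minutes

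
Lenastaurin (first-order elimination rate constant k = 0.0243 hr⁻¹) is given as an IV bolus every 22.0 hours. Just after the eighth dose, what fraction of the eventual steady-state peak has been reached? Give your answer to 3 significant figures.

f_n = 1 − e^(−nkτ) = 1 − e^(−8 × 0.02430 × 22.0) = 1 − e^(−4.277) = 1 − 0.01389 ≈ 0.986

0.986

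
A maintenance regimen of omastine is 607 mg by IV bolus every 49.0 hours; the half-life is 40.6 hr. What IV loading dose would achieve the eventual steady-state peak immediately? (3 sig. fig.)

1070 mg

k = ln 2 / 40.6 = 0.01707 hr⁻¹
Accumulation ratio R = 1 / (1 − e^(−kτ)) = 1 / (1 − e^(−0.01707×49.0)) = 1 / (1 − 0.4332) = 1.764
Loading dose = maintenance dose × R = 607 × 1.764 ≈ 1070 mg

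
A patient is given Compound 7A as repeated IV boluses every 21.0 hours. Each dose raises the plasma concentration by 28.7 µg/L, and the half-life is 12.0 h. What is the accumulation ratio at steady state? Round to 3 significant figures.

k = ln 2 / 12.0 = 0.05776 h⁻¹
Fraction remaining after one interval: e^(−kτ) = e^(−0.05776 × 21.0) = 0.2973
R = 1 / (1 − 0.2973) = 1 / 0.7027 ≈ 1.42

1.42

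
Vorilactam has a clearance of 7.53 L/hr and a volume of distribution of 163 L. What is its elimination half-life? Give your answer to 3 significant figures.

k = CL / V = 7.53 / 163 = 0.04620 hr⁻¹
t½ = ln 2 / k = ln 2 / 0.04620 ≈ 15.0 hours

15.0 hours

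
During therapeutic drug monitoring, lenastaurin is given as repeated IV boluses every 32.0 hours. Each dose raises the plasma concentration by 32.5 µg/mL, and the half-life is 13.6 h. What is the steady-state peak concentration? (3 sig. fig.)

40.4 µg/mL

k = ln 2 / 13.6 = 0.05097 h⁻¹
Fraction remaining after one interval: e^(−kτ) = e^(−0.05097 × 32.0) = 0.1957
R = 1 / (1 − 0.1957) = 1.243
Css,max = 32.5 × 1.243 ≈ 40.4 µg/mL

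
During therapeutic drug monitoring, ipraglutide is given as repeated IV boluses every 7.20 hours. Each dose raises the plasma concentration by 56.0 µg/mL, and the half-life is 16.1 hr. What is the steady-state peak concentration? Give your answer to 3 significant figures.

k = ln 2 / 16.1 = 0.04305 hr⁻¹
Fraction remaining after one interval: e^(−kτ) = e^(−0.04305 × 7.20) = 0.7335
R = 1 / (1 − 0.7335) = 3.752
Css,max = 56.0 × 3.752 ≈ 210 µg/mL

210 µg/mL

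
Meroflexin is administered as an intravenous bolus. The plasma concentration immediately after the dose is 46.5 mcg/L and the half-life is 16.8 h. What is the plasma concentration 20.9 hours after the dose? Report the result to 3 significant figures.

k = ln 2 / 16.8 = 0.04126 h⁻¹
C(t) = C₀ e^(−kt) = 46.5 × e^(−0.04126 × 20.9) = 46.5 × e^(−0.8623) = 46.5 × 0.4222 ≈ 19.6 mcg/L

19.6 mcg/L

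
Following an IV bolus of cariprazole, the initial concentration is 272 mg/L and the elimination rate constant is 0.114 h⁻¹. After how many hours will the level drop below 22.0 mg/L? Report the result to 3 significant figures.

C(t) = C₀ e^(−kt)  ⇒  t = ln(C₀/C) / k
t = ln(272/22.0) / 0.1140 = 2.515 / 0.1140 ≈ 22.1 hours

22.1 hours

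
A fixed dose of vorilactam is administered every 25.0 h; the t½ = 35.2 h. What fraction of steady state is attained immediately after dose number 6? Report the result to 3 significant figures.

k = ln 2 / 35.2 = 0.01969 h⁻¹
f_n = 1 − e^(−nkτ) = 1 − e^(−6 × 0.01969 × 25.0) = 1 − e^(−2.954) = 1 − 0.05214 ≈ 0.948

0.948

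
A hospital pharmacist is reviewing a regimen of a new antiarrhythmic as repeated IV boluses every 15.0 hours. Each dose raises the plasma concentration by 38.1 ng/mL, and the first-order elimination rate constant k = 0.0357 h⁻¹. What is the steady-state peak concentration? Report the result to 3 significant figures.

Fraction remaining after one interval: e^(−kτ) = e^(−0.03570 × 15.0) = 0.5854
R = 1 / (1 − 0.5854) = 2.412
Css,max = 38.1 × 2.412 ≈ 91.9 ng/mL

91.9 ng/mL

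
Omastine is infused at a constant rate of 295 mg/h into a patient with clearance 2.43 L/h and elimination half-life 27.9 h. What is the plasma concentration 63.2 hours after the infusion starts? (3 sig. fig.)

96.1 µg/mL

Css = rate / CL = 295 / 2.43 = 121.4 µg/mL
k = ln 2 / 27.9 = 0.02484 h⁻¹
C(t) = Css (1 − e^(−kt)) = 121.4 × (1 − e^(−1.570)) = 121.4 × 0.7920 ≈ 96.1 µg/mL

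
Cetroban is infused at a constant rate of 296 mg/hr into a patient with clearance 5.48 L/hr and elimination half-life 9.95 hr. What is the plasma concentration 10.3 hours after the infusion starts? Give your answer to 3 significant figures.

Css = rate / CL = 296 / 5.48 = 54.01 µg/mL
k = ln 2 / 9.95 = 0.06966 hr⁻¹
C(t) = Css (1 − e^(−kt)) = 54.01 × (1 − e^(−0.7175)) = 54.01 × 0.5120 ≈ 27.7 µg/mL

27.7 µg/mL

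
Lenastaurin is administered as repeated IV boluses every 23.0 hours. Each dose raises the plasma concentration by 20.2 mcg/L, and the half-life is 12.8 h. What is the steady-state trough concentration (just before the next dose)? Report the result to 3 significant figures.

8.16 mcg/L

k = ln 2 / 12.8 = 0.05415 h⁻¹
Fraction remaining after one interval: e^(−kτ) = e^(−0.05415 × 23.0) = 0.2878
R = 1 / (1 − 0.2878) = 1.404
Css,max = 20.2 × 1.404 = 28.36 mcg/L
Css,min = Css,max × e^(−kτ) = 28.36 × 0.2878 ≈ 8.16 mcg/L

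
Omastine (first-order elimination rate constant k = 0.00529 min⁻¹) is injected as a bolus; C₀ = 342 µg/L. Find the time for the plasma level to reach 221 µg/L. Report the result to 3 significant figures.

C(t) = C₀ e^(−kt)  ⇒  t = ln(C₀/C) / k
t = ln(342/221) / 0.005290 = 0.4366 / 0.005290 ≈ 82.5 minutes

82.5 minutes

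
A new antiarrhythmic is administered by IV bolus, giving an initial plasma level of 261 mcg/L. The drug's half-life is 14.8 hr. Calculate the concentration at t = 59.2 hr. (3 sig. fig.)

16.3 mcg/L

k = ln 2 / 14.8 = 0.04683 hr⁻¹
59.2 hr is 4.000 half-lives, so C = 261 × (1/2)^4.000 = 261 × 0.06250 ≈ 16.3 mcg/L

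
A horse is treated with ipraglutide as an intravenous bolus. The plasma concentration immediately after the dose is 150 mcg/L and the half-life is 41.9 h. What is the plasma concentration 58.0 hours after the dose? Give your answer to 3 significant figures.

57.5 mcg/L

k = ln 2 / 41.9 = 0.01654 h⁻¹
C(t) = C₀ e^(−kt) = 150 × e^(−0.01654 × 58.0) = 150 × e^(−0.9595) = 150 × 0.3831 ≈ 57.5 mcg/L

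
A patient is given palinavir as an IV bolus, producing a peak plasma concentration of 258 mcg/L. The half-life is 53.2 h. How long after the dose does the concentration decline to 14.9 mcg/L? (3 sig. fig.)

219 hours

k = ln 2 / 53.2 = 0.01303 h⁻¹
C(t) = C₀ e^(−kt)  ⇒  t = ln(C₀/C) / k
t = ln(258/14.9) / 0.01303 = 2.852 / 0.01303 ≈ 219 hours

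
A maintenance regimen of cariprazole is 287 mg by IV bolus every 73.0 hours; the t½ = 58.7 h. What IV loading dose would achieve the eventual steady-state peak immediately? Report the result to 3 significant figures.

k = ln 2 / 58.7 = 0.01181 h⁻¹
Accumulation ratio R = 1 / (1 − e^(−kτ)) = 1 / (1 − e^(−0.01181×73.0)) = 1 / (1 − 0.4223) = 1.731
Loading dose = maintenance dose × R = 287 × 1.731 ≈ 497 mg

497 mg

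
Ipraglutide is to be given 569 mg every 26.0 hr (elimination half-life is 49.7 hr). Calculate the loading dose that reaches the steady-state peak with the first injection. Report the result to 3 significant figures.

k = ln 2 / 49.7 = 0.01395 hr⁻¹
Accumulation ratio R = 1 / (1 − e^(−kτ)) = 1 / (1 − e^(−0.01395×26.0)) = 1 / (1 − 0.6959) = 3.288
Loading dose = maintenance dose × R = 569 × 3.288 ≈ 1870 mg

1870 mg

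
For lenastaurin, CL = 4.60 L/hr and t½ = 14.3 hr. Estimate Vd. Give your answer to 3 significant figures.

k = ln 2 / t½ = ln 2 / 14.3 = 0.04847 hr⁻¹
V = CL / k = 4.60 / 0.04847 ≈ 94.9 L

94.9 L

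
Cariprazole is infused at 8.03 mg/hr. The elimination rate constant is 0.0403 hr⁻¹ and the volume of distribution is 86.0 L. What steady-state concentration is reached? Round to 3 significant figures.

CL = k · V = 0.0403 × 86.0 = 3.466 L/hr
Css = rate / CL = 8.03 / 3.466 ≈ 2.32 µg/mL

2.32 µg/mL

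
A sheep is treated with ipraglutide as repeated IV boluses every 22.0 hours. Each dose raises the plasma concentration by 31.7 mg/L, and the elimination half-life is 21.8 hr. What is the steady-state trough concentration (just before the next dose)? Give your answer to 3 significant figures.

31.3 mg/L

k = ln 2 / 21.8 = 0.03180 hr⁻¹
Fraction remaining after one interval: e^(−kτ) = e^(−0.03180 × 22.0) = 0.4968
R = 1 / (1 − 0.4968) = 1.987
Css,max = 31.7 × 1.987 = 63.00 mg/L
Css,min = Css,max × e^(−kτ) = 63.00 × 0.4968 ≈ 31.3 mg/L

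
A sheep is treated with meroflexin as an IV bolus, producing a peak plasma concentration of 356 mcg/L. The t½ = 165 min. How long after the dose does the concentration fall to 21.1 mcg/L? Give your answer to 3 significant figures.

k = ln 2 / 165 = 0.004201 min⁻¹
C(t) = C₀ e^(−kt)  ⇒  t = ln(C₀/C) / k
t = ln(356/21.1) / 0.004201 = 2.826 / 0.004201 ≈ 673 minutes

673 minutes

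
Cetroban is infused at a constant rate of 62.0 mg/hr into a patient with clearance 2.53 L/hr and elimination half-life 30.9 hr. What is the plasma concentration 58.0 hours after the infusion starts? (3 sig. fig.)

17.8 µg/mL

Css = rate / CL = 62.0 / 2.53 = 24.51 µg/mL
k = ln 2 / 30.9 = 0.02243 hr⁻¹
C(t) = Css (1 − e^(−kt)) = 24.51 × (1 − e^(−1.301)) = 24.51 × 0.7278 ≈ 17.8 µg/mL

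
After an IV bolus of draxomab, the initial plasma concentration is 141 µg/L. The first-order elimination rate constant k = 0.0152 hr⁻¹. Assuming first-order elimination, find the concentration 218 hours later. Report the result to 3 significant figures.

C(t) = C₀ e^(−kt) = 141 × e^(−0.01520 × 218) = 141 × e^(−3.314) = 141 × 0.03638 ≈ 5.13 µg/L

5.13 µg/L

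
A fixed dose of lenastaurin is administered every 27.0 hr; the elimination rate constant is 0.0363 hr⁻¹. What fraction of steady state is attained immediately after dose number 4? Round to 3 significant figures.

0.980

f_n = 1 − e^(−nkτ) = 1 − e^(−4 × 0.03630 × 27.0) = 1 − e^(−3.920) = 1 − 0.01983 ≈ 0.980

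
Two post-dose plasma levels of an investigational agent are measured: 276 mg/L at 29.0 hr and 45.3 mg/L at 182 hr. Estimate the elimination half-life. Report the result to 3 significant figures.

k = ln(C₁/C₂) / (t₂ − t₁) = ln(276/45.3) / (182 − 29.0)
  = 1.807 / 153.0 = 0.01181 hr⁻¹
t½ = ln 2 / k = ln 2 / 0.01181 ≈ 58.7 hours

58.7 hours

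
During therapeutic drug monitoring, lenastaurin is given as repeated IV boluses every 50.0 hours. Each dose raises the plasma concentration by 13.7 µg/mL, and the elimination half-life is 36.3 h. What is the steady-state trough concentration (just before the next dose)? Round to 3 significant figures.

8.57 µg/mL

k = ln 2 / 36.3 = 0.01909 h⁻¹
Fraction remaining after one interval: e^(−kτ) = e^(−0.01909 × 50.0) = 0.3849
R = 1 / (1 − 0.3849) = 1.626
Css,max = 13.7 × 1.626 = 22.27 µg/mL
Css,min = Css,max × e^(−kτ) = 22.27 × 0.3849 ≈ 8.57 µg/mL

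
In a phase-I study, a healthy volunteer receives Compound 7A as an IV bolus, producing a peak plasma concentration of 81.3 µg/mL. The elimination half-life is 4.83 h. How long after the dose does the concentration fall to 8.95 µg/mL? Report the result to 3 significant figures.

k = ln 2 / 4.83 = 0.1435 h⁻¹
C(t) = C₀ e^(−kt)  ⇒  t = ln(C₀/C) / k
t = ln(81.3/8.95) / 0.1435 = 2.206 / 0.1435 ≈ 15.4 hours

15.4 hours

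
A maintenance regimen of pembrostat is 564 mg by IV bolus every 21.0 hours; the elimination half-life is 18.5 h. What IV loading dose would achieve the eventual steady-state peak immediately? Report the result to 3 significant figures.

k = ln 2 / 18.5 = 0.03747 h⁻¹
Accumulation ratio R = 1 / (1 − e^(−kτ)) = 1 / (1 − e^(−0.03747×21.0)) = 1 / (1 − 0.4553) = 1.836
Loading dose = maintenance dose × R = 564 × 1.836 ≈ 1040 mg

1040 mg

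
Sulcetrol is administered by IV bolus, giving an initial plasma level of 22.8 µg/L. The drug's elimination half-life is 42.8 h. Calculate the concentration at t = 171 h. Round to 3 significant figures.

k = ln 2 / 42.8 = 0.01620 h⁻¹
171 h is 3.995 half-lives, so C = 22.8 × (1/2)^3.995 = 22.8 × 0.06270 ≈ 1.43 µg/L

1.43 µg/L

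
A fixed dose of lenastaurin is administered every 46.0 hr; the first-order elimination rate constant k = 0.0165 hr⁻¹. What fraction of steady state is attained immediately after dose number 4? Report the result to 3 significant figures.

f_n = 1 − e^(−nkτ) = 1 − e^(−4 × 0.01650 × 46.0) = 1 − e^(−3.036) = 1 − 0.04803 ≈ 0.952

0.952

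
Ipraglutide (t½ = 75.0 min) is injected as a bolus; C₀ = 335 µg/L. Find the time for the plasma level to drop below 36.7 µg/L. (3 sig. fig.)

k = ln 2 / 75.0 = 0.009242 min⁻¹
C(t) = C₀ e^(−kt)  ⇒  t = ln(C₀/C) / k
t = ln(335/36.7) / 0.009242 = 2.211 / 0.009242 ≈ 239 minutes

239 minutes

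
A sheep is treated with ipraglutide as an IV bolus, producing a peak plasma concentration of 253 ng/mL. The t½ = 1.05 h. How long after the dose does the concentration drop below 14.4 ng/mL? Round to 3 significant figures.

4.34 hours

k = ln 2 / 1.05 = 0.6601 h⁻¹
C(t) = C₀ e^(−kt)  ⇒  t = ln(C₀/C) / k
t = ln(253/14.4) / 0.6601 = 2.866 / 0.6601 ≈ 4.34 hours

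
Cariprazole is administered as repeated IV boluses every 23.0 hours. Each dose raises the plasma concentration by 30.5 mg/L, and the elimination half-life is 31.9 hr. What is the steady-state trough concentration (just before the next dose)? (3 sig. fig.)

47.0 mg/L

k = ln 2 / 31.9 = 0.02173 hr⁻¹
Fraction remaining after one interval: e^(−kτ) = e^(−0.02173 × 23.0) = 0.6067
R = 1 / (1 − 0.6067) = 2.542
Css,max = 30.5 × 2.542 = 77.54 mg/L
Css,min = Css,max × e^(−kτ) = 77.54 × 0.6067 ≈ 47.0 mg/L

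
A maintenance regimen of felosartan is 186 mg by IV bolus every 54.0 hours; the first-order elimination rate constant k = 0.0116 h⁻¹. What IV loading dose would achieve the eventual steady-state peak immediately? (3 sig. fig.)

Accumulation ratio R = 1 / (1 − e^(−kτ)) = 1 / (1 − e^(−0.01160×54.0)) = 1 / (1 − 0.5345) = 2.148
Loading dose = maintenance dose × R = 186 × 2.148 ≈ 400 mg

400 mg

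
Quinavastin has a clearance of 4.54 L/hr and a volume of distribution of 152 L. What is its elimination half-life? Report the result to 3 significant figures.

23.2 hours

k = CL / V = 4.54 / 152 = 0.02987 hr⁻¹
t½ = ln 2 / k = ln 2 / 0.02987 ≈ 23.2 hours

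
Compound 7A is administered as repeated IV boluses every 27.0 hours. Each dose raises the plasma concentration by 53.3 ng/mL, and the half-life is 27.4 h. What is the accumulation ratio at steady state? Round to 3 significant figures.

k = ln 2 / 27.4 = 0.02530 h⁻¹
Fraction remaining after one interval: e^(−kτ) = e^(−0.02530 × 27.0) = 0.5051
R = 1 / (1 − 0.5051) = 1 / 0.4949 ≈ 2.02

2.02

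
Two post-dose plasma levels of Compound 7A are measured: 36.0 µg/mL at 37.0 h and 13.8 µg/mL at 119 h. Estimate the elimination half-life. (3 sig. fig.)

59.3 hours

k = ln(C₁/C₂) / (t₂ − t₁) = ln(36.0/13.8) / (119 − 37.0)
  = 0.9589 / 82.00 = 0.01169 h⁻¹
t½ = ln 2 / k = ln 2 / 0.01169 ≈ 59.3 hours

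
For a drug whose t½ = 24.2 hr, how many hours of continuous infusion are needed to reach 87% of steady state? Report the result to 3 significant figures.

71.2 hours

k = ln 2 / 24.2 = 0.02864 hr⁻¹
f = 1 − e^(−kt)  ⇒  t = −ln(1 − f) / k
t = −ln(1 − 0.87) / 0.02864 = 2.040 / 0.02864 ≈ 71.2 hours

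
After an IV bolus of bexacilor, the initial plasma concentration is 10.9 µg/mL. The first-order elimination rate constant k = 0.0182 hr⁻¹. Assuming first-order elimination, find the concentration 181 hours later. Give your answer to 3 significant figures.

0.404 µg/mL

C(t) = C₀ e^(−kt) = 10.9 × e^(−0.01820 × 181) = 10.9 × e^(−3.294) = 10.9 × 0.03710 ≈ 0.404 µg/mL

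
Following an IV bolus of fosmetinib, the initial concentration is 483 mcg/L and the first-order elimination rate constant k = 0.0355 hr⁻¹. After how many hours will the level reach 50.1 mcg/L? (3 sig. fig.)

C(t) = C₀ e^(−kt)  ⇒  t = ln(C₀/C) / k
t = ln(483/50.1) / 0.03550 = 2.266 / 0.03550 ≈ 63.8 hours

63.8 hours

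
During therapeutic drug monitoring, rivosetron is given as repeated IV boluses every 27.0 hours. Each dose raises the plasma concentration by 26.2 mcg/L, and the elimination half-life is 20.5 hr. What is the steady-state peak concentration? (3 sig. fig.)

43.8 mcg/L

k = ln 2 / 20.5 = 0.03381 hr⁻¹
Fraction remaining after one interval: e^(−kτ) = e^(−0.03381 × 27.0) = 0.4013
R = 1 / (1 − 0.4013) = 1.670
Css,max = 26.2 × 1.670 ≈ 43.8 mcg/L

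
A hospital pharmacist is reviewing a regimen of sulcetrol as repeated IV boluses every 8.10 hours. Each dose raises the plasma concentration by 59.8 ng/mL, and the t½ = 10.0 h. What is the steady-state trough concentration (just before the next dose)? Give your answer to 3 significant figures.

79.4 ng/mL

k = ln 2 / 10.0 = 0.06931 h⁻¹
Fraction remaining after one interval: e^(−kτ) = e^(−0.06931 × 8.10) = 0.5704
R = 1 / (1 − 0.5704) = 2.328
Css,max = 59.8 × 2.328 = 139.2 ng/mL
Css,min = Css,max × e^(−kτ) = 139.2 × 0.5704 ≈ 79.4 ng/mL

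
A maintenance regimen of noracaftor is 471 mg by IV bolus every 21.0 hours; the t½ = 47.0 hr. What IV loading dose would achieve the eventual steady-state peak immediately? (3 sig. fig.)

1770 mg

k = ln 2 / 47.0 = 0.01475 hr⁻¹
Accumulation ratio R = 1 / (1 − e^(−kτ)) = 1 / (1 − e^(−0.01475×21.0)) = 1 / (1 − 0.7337) = 3.755
Loading dose = maintenance dose × R = 471 × 3.755 ≈ 1770 mg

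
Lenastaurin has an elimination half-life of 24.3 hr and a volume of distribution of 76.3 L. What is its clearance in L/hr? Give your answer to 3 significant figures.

k = ln 2 / t½ = ln 2 / 24.3 = 0.02852 hr⁻¹
CL = k · V = 0.02852 × 76.3 ≈ 2.18 L/hr

2.18 L/hr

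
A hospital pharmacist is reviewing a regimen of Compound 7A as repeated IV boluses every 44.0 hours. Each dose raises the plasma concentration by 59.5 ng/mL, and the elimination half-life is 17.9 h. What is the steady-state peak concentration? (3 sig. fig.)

k = ln 2 / 17.9 = 0.03872 h⁻¹
Fraction remaining after one interval: e^(−kτ) = e^(−0.03872 × 44.0) = 0.1820
R = 1 / (1 − 0.1820) = 1.222
Css,max = 59.5 × 1.222 ≈ 72.7 ng/mL

72.7 ng/mL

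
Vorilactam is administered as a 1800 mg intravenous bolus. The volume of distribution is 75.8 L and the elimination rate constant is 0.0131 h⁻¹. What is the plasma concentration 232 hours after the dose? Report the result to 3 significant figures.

1.14 mg/L

C₀ = dose / V = 1800 / 75.8 = 23.75 mg/L
C(t) = C₀ e^(−kt) = 23.75 × e^(−0.01310 × 232) = 23.75 × e^(−3.039) = 23.75 × 0.04787 ≈ 1.14 mg/L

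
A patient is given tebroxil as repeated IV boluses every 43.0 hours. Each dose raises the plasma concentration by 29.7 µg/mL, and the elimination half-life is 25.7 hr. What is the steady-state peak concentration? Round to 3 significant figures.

k = ln 2 / 25.7 = 0.02697 hr⁻¹
Fraction remaining after one interval: e^(−kτ) = e^(−0.02697 × 43.0) = 0.3136
R = 1 / (1 − 0.3136) = 1.457
Css,max = 29.7 × 1.457 ≈ 43.3 µg/mL

43.3 µg/mL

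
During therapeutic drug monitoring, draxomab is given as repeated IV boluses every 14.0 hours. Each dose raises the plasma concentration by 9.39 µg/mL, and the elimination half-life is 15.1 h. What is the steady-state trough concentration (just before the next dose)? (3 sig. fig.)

10.4 µg/mL

k = ln 2 / 15.1 = 0.04590 h⁻¹
Fraction remaining after one interval: e^(−kτ) = e^(−0.04590 × 14.0) = 0.5259
R = 1 / (1 − 0.5259) = 2.109
Css,max = 9.39 × 2.109 = 19.81 µg/mL
Css,min = Css,max × e^(−kτ) = 19.81 × 0.5259 ≈ 10.4 µg/mL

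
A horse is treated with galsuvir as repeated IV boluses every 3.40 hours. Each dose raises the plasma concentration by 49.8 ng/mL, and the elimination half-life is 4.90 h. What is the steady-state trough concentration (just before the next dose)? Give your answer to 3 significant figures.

k = ln 2 / 4.90 = 0.1415 h⁻¹
Fraction remaining after one interval: e^(−kτ) = e^(−0.1415 × 3.40) = 0.6182
R = 1 / (1 − 0.6182) = 2.619
Css,max = 49.8 × 2.619 = 130.4 ng/mL
Css,min = Css,max × e^(−kτ) = 130.4 × 0.6182 ≈ 80.6 ng/mL

80.6 ng/mL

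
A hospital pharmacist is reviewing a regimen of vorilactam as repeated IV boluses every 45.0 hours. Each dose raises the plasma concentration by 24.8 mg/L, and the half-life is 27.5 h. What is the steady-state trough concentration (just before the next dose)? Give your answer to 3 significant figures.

k = ln 2 / 27.5 = 0.02521 h⁻¹
Fraction remaining after one interval: e^(−kτ) = e^(−0.02521 × 45.0) = 0.3217
R = 1 / (1 − 0.3217) = 1.474
Css,max = 24.8 × 1.474 = 36.56 mg/L
Css,min = Css,max × e^(−kτ) = 36.56 × 0.3217 ≈ 11.8 mg/L

11.8 mg/L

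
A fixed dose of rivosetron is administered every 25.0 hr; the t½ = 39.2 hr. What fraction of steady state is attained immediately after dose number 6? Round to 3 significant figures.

0.930

k = ln 2 / 39.2 = 0.01768 hr⁻¹
f_n = 1 − e^(−nkτ) = 1 − e^(−6 × 0.01768 × 25.0) = 1 − e^(−2.652) = 1 − 0.07049 ≈ 0.930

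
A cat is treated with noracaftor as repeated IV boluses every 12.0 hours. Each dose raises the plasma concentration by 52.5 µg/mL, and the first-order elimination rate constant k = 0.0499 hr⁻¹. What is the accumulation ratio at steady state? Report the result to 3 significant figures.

Fraction remaining after one interval: e^(−kτ) = e^(−0.04990 × 12.0) = 0.5495
R = 1 / (1 − 0.5495) = 1 / 0.4505 ≈ 2.22

2.22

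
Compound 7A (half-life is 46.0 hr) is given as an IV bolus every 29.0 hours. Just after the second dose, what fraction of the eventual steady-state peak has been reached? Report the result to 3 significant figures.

0.583

k = ln 2 / 46.0 = 0.01507 hr⁻¹
f_n = 1 − e^(−nkτ) = 1 − e^(−2 × 0.01507 × 29.0) = 1 − e^(−0.8740) = 1 − 0.4173 ≈ 0.583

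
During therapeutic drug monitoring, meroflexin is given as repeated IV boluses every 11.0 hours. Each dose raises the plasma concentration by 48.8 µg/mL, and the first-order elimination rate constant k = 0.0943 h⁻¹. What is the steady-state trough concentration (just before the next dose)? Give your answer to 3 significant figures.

Fraction remaining after one interval: e^(−kτ) = e^(−0.09430 × 11.0) = 0.3544
R = 1 / (1 − 0.3544) = 1.549
Css,max = 48.8 × 1.549 = 75.59 µg/mL
Css,min = Css,max × e^(−kτ) = 75.59 × 0.3544 ≈ 26.8 µg/mL

26.8 µg/mL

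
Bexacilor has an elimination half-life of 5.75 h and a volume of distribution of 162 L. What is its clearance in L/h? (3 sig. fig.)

19.5 L/h

k = ln 2 / t½ = ln 2 / 5.75 = 0.1205 h⁻¹
CL = k · V = 0.1205 × 162 ≈ 19.5 L/h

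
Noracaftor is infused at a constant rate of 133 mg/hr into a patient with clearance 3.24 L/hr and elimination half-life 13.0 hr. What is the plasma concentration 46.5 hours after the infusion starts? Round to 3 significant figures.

37.6 µg/mL

Css = rate / CL = 133 / 3.24 = 41.05 µg/mL
k = ln 2 / 13.0 = 0.05332 hr⁻¹
C(t) = Css (1 − e^(−kt)) = 41.05 × (1 − e^(−2.479)) = 41.05 × 0.9162 ≈ 37.6 µg/mL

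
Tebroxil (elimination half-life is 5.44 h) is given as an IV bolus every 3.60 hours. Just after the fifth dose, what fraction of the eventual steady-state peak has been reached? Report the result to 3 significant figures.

k = ln 2 / 5.44 = 0.1274 h⁻¹
f_n = 1 − e^(−nkτ) = 1 − e^(−5 × 0.1274 × 3.60) = 1 − e^(−2.294) = 1 − 0.1009 ≈ 0.899

0.899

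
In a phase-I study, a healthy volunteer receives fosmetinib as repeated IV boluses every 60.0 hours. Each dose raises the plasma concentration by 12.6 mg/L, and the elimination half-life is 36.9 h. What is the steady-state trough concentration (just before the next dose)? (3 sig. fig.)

k = ln 2 / 36.9 = 0.01878 h⁻¹
Fraction remaining after one interval: e^(−kτ) = e^(−0.01878 × 60.0) = 0.3240
R = 1 / (1 − 0.3240) = 1.479
Css,max = 12.6 × 1.479 = 18.64 mg/L
Css,min = Css,max × e^(−kτ) = 18.64 × 0.3240 ≈ 6.04 mg/L

6.04 mg/L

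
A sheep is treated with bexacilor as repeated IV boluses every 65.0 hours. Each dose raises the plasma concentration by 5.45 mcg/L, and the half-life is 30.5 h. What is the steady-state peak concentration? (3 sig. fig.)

7.06 mcg/L

k = ln 2 / 30.5 = 0.02273 h⁻¹
Fraction remaining after one interval: e^(−kτ) = e^(−0.02273 × 65.0) = 0.2283
R = 1 / (1 − 0.2283) = 1.296
Css,max = 5.45 × 1.296 ≈ 7.06 mcg/L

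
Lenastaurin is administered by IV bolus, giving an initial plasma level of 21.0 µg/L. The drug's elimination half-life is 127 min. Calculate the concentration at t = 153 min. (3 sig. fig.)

9.11 µg/L

k = ln 2 / 127 = 0.005458 min⁻¹
153 min is 1.205 half-lives, so C = 21.0 × (1/2)^1.205 = 21.0 × 0.4339 ≈ 9.11 µg/L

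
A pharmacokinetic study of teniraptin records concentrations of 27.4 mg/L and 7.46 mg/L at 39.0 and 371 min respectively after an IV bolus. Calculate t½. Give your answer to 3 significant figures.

k = ln(C₁/C₂) / (t₂ − t₁) = ln(27.4/7.46) / (371 − 39.0)
  = 1.301 / 332.0 = 0.003919 min⁻¹
t½ = ln 2 / k = ln 2 / 0.003919 ≈ 177 minutes

177 minutes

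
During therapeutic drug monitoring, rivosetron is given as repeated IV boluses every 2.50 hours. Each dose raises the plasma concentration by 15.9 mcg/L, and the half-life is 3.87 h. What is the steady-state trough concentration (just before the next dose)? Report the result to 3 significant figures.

28.2 mcg/L

k = ln 2 / 3.87 = 0.1791 h⁻¹
Fraction remaining after one interval: e^(−kτ) = e^(−0.1791 × 2.50) = 0.6391
R = 1 / (1 − 0.6391) = 2.770
Css,max = 15.9 × 2.770 = 44.05 mcg/L
Css,min = Css,max × e^(−kτ) = 44.05 × 0.6391 ≈ 28.2 mcg/L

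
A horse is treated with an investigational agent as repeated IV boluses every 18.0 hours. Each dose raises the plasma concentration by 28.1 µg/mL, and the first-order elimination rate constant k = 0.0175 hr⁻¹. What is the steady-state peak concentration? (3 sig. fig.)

Fraction remaining after one interval: e^(−kτ) = e^(−0.01750 × 18.0) = 0.7298
R = 1 / (1 − 0.7298) = 3.701
Css,max = 28.1 × 3.701 ≈ 104 µg/mL

104 µg/mL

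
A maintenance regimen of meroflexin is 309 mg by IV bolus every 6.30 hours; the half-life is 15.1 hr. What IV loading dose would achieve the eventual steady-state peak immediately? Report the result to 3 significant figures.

k = ln 2 / 15.1 = 0.04590 hr⁻¹
Accumulation ratio R = 1 / (1 − e^(−kτ)) = 1 / (1 − e^(−0.04590×6.30)) = 1 / (1 − 0.7489) = 3.982
Loading dose = maintenance dose × R = 309 × 3.982 ≈ 1230 mg

1230 mg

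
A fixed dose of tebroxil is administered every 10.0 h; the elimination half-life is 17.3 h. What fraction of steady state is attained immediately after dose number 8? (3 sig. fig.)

k = ln 2 / 17.3 = 0.04007 h⁻¹
f_n = 1 − e^(−nkτ) = 1 − e^(−8 × 0.04007 × 10.0) = 1 − e^(−3.205) = 1 − 0.04055 ≈ 0.959

0.959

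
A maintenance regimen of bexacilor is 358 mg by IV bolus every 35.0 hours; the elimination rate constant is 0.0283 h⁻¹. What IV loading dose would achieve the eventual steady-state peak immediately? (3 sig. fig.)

570 mg

Accumulation ratio R = 1 / (1 − e^(−kτ)) = 1 / (1 − e^(−0.02830×35.0)) = 1 / (1 − 0.3714) = 1.591
Loading dose = maintenance dose × R = 358 × 1.591 ≈ 570 mg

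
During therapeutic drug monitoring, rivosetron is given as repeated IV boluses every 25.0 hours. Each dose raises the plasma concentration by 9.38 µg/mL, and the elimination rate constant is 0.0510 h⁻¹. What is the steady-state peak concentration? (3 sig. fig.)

13.0 µg/mL

Fraction remaining after one interval: e^(−kτ) = e^(−0.05100 × 25.0) = 0.2794
R = 1 / (1 − 0.2794) = 1.388
Css,max = 9.38 × 1.388 ≈ 13.0 µg/mL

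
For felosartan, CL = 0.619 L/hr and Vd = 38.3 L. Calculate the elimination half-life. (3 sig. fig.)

42.9 hours

k = CL / V = 0.619 / 38.3 = 0.01616 hr⁻¹
t½ = ln 2 / k = ln 2 / 0.01616 ≈ 42.9 hours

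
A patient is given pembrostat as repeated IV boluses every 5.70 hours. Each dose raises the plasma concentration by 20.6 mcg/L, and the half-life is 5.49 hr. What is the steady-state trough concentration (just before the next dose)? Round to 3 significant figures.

19.5 mcg/L

k = ln 2 / 5.49 = 0.1263 hr⁻¹
Fraction remaining after one interval: e^(−kτ) = e^(−0.1263 × 5.70) = 0.4869
R = 1 / (1 − 0.4869) = 1.949
Css,max = 20.6 × 1.949 = 40.15 mcg/L
Css,min = Css,max × e^(−kτ) = 40.15 × 0.4869 ≈ 19.5 mcg/L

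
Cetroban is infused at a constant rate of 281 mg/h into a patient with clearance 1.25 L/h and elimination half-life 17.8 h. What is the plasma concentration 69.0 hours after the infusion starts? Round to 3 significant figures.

209 µg/mL

Css = rate / CL = 281 / 1.25 = 224.8 µg/mL
k = ln 2 / 17.8 = 0.03894 h⁻¹
C(t) = Css (1 − e^(−kt)) = 224.8 × (1 − e^(−2.687)) = 224.8 × 0.9319 ≈ 209 µg/mL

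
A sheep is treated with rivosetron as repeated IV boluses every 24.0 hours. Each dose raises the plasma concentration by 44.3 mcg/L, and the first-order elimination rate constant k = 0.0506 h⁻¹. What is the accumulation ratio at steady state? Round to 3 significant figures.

Fraction remaining after one interval: e^(−kτ) = e^(−0.05060 × 24.0) = 0.2969
R = 1 / (1 − 0.2969) = 1 / 0.7031 ≈ 1.42

1.42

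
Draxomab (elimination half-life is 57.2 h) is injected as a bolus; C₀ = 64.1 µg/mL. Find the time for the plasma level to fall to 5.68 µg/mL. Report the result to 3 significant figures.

200 hours

k = ln 2 / 57.2 = 0.01212 h⁻¹
C(t) = C₀ e^(−kt)  ⇒  t = ln(C₀/C) / k
t = ln(64.1/5.68) / 0.01212 = 2.423 / 0.01212 ≈ 200 hours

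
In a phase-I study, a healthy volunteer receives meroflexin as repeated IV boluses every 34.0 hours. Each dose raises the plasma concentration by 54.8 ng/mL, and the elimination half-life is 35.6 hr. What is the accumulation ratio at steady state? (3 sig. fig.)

2.07

k = ln 2 / 35.6 = 0.01947 hr⁻¹
Fraction remaining after one interval: e^(−kτ) = e^(−0.01947 × 34.0) = 0.5158
R = 1 / (1 − 0.5158) = 1 / 0.4842 ≈ 2.07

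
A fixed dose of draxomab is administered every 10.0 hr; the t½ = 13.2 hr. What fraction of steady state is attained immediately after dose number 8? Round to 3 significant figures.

0.985

k = ln 2 / 13.2 = 0.05251 hr⁻¹
f_n = 1 − e^(−nkτ) = 1 − e^(−8 × 0.05251 × 10.0) = 1 − e^(−4.201) = 1 − 0.01498 ≈ 0.985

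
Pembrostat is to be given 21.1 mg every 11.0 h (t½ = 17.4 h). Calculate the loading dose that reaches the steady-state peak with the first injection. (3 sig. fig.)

59.5 mg

k = ln 2 / 17.4 = 0.03984 h⁻¹
Accumulation ratio R = 1 / (1 − e^(−kτ)) = 1 / (1 − e^(−0.03984×11.0)) = 1 / (1 − 0.6452) = 2.818
Loading dose = maintenance dose × R = 21.1 × 2.818 ≈ 59.5 mg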